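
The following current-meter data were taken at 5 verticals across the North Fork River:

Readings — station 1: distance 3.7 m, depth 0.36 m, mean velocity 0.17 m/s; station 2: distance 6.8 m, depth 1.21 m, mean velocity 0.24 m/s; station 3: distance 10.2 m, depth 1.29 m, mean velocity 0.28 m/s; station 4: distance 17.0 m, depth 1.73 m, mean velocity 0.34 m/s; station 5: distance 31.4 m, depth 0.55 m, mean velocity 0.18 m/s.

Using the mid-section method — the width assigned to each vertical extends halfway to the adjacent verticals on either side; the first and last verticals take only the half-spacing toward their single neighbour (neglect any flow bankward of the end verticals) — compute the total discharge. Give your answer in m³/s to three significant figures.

w_1 = (6.8 − 3.7)/2 = 1.55 m; q_1 = 0.17 × 0.36 × 1.55 = 0.09486 m³/s
w_2 = (10.2 − 3.7)/2 = 3.25 m; q_2 = 0.24 × 1.21 × 3.25 = 0.9438 m³/s
w_3 = (17.0 − 6.8)/2 = 5.1 m; q_3 = 0.28 × 1.29 × 5.1 = 1.842 m³/s
w_4 = (31.4 − 10.2)/2 = 10.6 m; q_4 = 0.34 × 1.73 × 10.6 = 6.235 m³/s
w_5 = (31.4 − 17.0)/2 = 7.2 m; q_5 = 0.18 × 0.55 × 7.2 = 0.7128 m³/s
Q = Σ qᵢ = 9.829 m³/s

9.83 m³/s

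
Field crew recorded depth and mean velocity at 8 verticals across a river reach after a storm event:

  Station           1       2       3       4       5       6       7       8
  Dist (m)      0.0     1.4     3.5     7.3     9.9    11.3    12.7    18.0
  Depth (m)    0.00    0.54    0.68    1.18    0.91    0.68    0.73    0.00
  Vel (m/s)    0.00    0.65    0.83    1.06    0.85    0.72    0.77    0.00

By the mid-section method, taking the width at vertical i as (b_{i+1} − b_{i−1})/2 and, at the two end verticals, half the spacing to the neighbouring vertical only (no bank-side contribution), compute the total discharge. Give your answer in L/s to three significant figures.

w_2 = (3.5 − 0.0)/2 = 1.75 m; q_2 = 0.65 × 0.54 × 1.75 = 0.6143 m³/s
w_3 = (7.3 − 1.4)/2 = 2.95 m; q_3 = 0.83 × 0.68 × 2.95 = 1.665 m³/s
w_4 = (9.9 − 3.5)/2 = 3.2 m; q_4 = 1.06 × 1.18 × 3.2 = 4.003 m³/s
w_5 = (11.3 − 7.3)/2 = 2 m; q_5 = 0.85 × 0.91 × 2 = 1.547 m³/s
w_6 = (12.7 − 9.9)/2 = 1.4 m; q_6 = 0.72 × 0.68 × 1.4 = 0.6854 m³/s
w_7 = (18.0 − 11.3)/2 = 3.35 m; q_7 = 0.77 × 0.73 × 3.35 = 1.883 m³/s
Stations 1, 8 contribute zero (depth or velocity is 0).
Q = Σ qᵢ = 10.40 m³/s
= 10.40 × 1000 = 10400 L/s

10400 L/s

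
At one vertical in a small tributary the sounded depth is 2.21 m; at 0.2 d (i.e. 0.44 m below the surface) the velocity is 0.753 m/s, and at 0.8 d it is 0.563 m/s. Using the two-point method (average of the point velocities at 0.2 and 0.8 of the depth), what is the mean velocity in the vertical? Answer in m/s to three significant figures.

0.658 m/s

v̄ = (0.753 + 0.563) / 2 = 0.6580 m/s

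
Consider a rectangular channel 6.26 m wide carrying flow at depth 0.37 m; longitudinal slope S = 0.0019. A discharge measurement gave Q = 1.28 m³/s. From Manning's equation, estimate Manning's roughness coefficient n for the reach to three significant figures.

0.0377

A = b·y = 6.26 × 0.37 = 2.316 m²
P = b + 2y = 6.26 + 2×0.37 = 7.000 m
R = A/P = 2.316/7.000 = 0.3309 m
n = (1/Q)·A·R^(2/3)·S^(1/2) = (1/1.28) × 2.316 × 0.4784 × 0.04359 = 0.03773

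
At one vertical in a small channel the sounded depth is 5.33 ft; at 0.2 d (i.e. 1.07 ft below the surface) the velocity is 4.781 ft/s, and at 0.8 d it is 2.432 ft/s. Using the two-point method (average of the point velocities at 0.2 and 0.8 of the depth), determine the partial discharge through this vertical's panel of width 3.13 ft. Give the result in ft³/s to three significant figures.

v̄ = (4.781 + 2.432) / 2 = 3.607 ft/s
q = v̄ × d × w = 3.607 × 5.33 × 3.13 = 60.17 ft³/s

60.2 ft³/s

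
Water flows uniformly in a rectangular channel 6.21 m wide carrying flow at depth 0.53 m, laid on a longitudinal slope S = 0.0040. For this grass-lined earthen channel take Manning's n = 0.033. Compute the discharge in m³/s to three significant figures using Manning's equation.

A = b·y = 6.21 × 0.53 = 3.291 m²
P = b + 2y = 6.21 + 2×0.53 = 7.270 m
R = A/P = 3.291/7.270 = 0.4527 m
Q = (1/n)·A·R^(2/3)·S^(1/2) = (1/0.033) × 3.291 × 0.4527^(2/3) × 0.0040^(1/2) = 3.719 m³/s

3.72 m³/s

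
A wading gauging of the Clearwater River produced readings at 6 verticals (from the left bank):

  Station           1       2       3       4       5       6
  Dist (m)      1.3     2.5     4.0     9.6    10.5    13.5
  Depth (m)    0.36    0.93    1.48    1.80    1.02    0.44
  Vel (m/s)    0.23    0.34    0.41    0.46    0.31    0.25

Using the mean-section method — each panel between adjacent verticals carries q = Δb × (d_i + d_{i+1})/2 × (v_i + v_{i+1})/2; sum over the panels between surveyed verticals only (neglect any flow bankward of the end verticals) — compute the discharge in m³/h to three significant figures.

Panel 1-2: Δb = 1.2 m, d̄ = (0.36+0.93)/2 = 0.645, v̄ = (0.23+0.34)/2 = 0.285 → q = 1.2×0.645×0.285 = 0.2206 m³/s
Panel 2-3: Δb = 1.5 m, d̄ = (0.93+1.48)/2 = 1.205, v̄ = (0.34+0.41)/2 = 0.375 → q = 1.5×1.205×0.375 = 0.6778 m³/s
Panel 3-4: Δb = 5.6 m, d̄ = (1.48+1.80)/2 = 1.64, v̄ = (0.41+0.46)/2 = 0.435 → q = 5.6×1.64×0.435 = 3.995 m³/s
Panel 4-5: Δb = 0.9 m, d̄ = (1.80+1.02)/2 = 1.41, v̄ = (0.46+0.31)/2 = 0.385 → q = 0.9×1.41×0.385 = 0.4886 m³/s
Panel 5-6: Δb = 3 m, d̄ = (1.02+0.44)/2 = 0.73, v̄ = (0.31+0.25)/2 = 0.28 → q = 3×0.73×0.28 = 0.6132 m³/s
Q = Σ q = 5.995 m³/s
= 5.995 × 3600 = 21580 m³/h

21600 m³/h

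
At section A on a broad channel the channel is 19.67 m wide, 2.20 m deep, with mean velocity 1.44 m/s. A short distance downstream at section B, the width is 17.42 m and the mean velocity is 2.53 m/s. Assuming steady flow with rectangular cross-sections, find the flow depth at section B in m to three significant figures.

1.41 m

Q = A₁V₁ = (19.67×2.20) × 1.44 = 62.31 m³/s
d₂ = Q/(b₂ V₂) = 62.31/(17.42×2.53) = 1.414 m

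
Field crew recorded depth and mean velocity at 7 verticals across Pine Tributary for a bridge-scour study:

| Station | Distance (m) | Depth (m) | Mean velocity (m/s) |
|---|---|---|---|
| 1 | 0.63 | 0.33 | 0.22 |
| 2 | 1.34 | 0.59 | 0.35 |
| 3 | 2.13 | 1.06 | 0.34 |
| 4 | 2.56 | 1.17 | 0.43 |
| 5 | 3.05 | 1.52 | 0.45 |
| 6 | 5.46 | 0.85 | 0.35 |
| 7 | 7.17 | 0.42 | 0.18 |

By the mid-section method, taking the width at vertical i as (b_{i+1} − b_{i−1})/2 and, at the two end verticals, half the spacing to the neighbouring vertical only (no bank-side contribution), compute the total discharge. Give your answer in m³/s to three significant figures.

w_1 = (1.34 − 0.63)/2 = 0.355 m; q_1 = 0.22 × 0.33 × 0.355 = 0.02577 m³/s
w_2 = (2.13 − 0.63)/2 = 0.75 m; q_2 = 0.35 × 0.59 × 0.75 = 0.1549 m³/s
w_3 = (2.56 − 1.34)/2 = 0.61 m; q_3 = 0.34 × 1.06 × 0.61 = 0.2198 m³/s
w_4 = (3.05 − 2.13)/2 = 0.46 m; q_4 = 0.43 × 1.17 × 0.46 = 0.2314 m³/s
w_5 = (5.46 − 2.56)/2 = 1.45 m; q_5 = 0.45 × 1.52 × 1.45 = 0.9918 m³/s
w_6 = (7.17 − 3.05)/2 = 2.06 m; q_6 = 0.35 × 0.85 × 2.06 = 0.6129 m³/s
w_7 = (7.17 − 5.46)/2 = 0.855 m; q_7 = 0.18 × 0.42 × 0.855 = 0.06464 m³/s
Q = Σ qᵢ = 2.301 m³/s

2.30 m³/s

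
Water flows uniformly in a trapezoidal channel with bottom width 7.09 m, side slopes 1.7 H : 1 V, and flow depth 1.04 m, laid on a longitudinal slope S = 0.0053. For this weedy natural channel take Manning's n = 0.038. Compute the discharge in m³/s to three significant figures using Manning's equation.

15.5 m³/s

A = (b + z·y)·y = (7.09 + 1.7×1.04)×1.04 = 9.212 m²
P = b + 2y√(1+z²) = 7.09 + 2×1.04×√(1+1.7²) = 11.19 m
R = A/P = 9.212/11.19 = 0.8231 m
Q = (1/n)·A·R^(2/3)·S^(1/2) = (1/0.038) × 9.212 × 0.8231^(2/3) × 0.0053^(1/2) = 15.50 m³/s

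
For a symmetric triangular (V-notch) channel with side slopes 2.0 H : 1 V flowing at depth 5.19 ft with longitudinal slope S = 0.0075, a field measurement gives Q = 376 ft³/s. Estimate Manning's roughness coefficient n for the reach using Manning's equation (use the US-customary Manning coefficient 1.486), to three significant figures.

A = z·y² = 2.0×5.19² = 53.87 ft²
P = 2y√(1+z²) = 2×5.19×√(1+2.0²) = 23.21 ft
R = A/P = 53.87/23.21 = 2.321 ft
n = (1.486/Q)·A·R^(2/3)·S^(1/2) = (1.486/376) × 53.87 × 1.753 × 0.08660 = 0.03232

0.0323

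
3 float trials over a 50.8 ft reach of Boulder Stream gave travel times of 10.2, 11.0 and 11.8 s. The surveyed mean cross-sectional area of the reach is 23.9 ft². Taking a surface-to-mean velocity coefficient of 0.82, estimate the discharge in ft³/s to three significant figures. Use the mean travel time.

t̄ = (10.2 + 11.0 + 11.8) / 3 = 11 s
v_surface = L / t̄ = 50.8 / 11 = 4.618 ft/s
v_mean = 0.82 × 4.618 = 3.787 ft/s
Q = A × v_mean = 23.9 × 3.787 = 90.51 ft³/s

90.5 ft³/s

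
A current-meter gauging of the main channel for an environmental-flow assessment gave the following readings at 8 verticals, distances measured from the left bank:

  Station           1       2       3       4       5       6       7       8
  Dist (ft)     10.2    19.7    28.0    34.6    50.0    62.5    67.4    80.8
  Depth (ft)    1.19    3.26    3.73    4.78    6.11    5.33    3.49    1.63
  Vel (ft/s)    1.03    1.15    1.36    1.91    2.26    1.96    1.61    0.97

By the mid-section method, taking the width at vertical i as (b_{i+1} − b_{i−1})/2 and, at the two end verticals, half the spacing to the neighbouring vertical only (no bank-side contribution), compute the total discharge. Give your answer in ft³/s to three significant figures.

w_1 = (19.7 − 10.2)/2 = 4.75 ft; q_1 = 1.03 × 1.19 × 4.75 = 5.822 ft³/s
w_2 = (28.0 − 10.2)/2 = 8.9 ft; q_2 = 1.15 × 3.26 × 8.9 = 33.37 ft³/s
w_3 = (34.6 − 19.7)/2 = 7.45 ft; q_3 = 1.36 × 3.73 × 7.45 = 37.79 ft³/s
w_4 = (50.0 − 28.0)/2 = 11 ft; q_4 = 1.91 × 4.78 × 11 = 100.4 ft³/s
w_5 = (62.5 − 34.6)/2 = 13.95 ft; q_5 = 2.26 × 6.11 × 13.95 = 192.6 ft³/s
w_6 = (67.4 − 50.0)/2 = 8.7 ft; q_6 = 1.96 × 5.33 × 8.7 = 90.89 ft³/s
w_7 = (80.8 − 62.5)/2 = 9.15 ft; q_7 = 1.61 × 3.49 × 9.15 = 51.41 ft³/s
w_8 = (80.8 − 67.4)/2 = 6.7 ft; q_8 = 0.97 × 1.63 × 6.7 = 10.59 ft³/s
Q = Σ qᵢ = 522.9 ft³/s

523 ft³/s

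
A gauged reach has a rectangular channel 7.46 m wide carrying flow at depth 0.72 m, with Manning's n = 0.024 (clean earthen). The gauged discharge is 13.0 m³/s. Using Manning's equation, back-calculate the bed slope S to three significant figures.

A = b·y = 7.46 × 0.72 = 5.371 m²
P = b + 2y = 7.46 + 2×0.72 = 8.900 m
R = A/P = 5.371/8.900 = 0.6035 m
S = (Q·n / (1·A·R^(2/3)))² = (13.0×0.024 / (1×5.371×0.7141))² = 0.006616

0.00662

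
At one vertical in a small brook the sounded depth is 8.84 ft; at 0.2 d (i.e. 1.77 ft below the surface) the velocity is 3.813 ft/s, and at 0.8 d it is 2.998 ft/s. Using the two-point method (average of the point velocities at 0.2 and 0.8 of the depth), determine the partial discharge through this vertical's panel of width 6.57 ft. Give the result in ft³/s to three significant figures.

v̄ = (3.813 + 2.998) / 2 = 3.406 ft/s
q = v̄ × d × w = 3.406 × 8.84 × 6.57 = 197.8 ft³/s

198 ft³/s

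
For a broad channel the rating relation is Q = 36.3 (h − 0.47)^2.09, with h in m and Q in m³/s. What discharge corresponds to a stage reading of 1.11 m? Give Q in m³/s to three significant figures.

14.3 m³/s

Q = 36.3 × (1.11 − 0.47)^2.09 = 36.3 × 0.64^2.09 = 14.28 m³/s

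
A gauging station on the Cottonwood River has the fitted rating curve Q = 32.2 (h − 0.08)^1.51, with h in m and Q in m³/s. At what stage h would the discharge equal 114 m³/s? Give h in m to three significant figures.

2.39 m

h − h₀ = (Q/C)^(1/b) = (114/32.2)^(1/1.51) = 2.310 m
h = 0.08 + 2.310 = 2.390 m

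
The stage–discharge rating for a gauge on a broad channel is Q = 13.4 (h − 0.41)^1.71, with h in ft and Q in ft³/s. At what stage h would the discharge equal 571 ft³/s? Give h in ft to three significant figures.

h − h₀ = (Q/C)^(1/b) = (571/13.4)^(1/1.71) = 8.973 ft
h = 0.41 + 8.973 = 9.383 ft

9.38 ft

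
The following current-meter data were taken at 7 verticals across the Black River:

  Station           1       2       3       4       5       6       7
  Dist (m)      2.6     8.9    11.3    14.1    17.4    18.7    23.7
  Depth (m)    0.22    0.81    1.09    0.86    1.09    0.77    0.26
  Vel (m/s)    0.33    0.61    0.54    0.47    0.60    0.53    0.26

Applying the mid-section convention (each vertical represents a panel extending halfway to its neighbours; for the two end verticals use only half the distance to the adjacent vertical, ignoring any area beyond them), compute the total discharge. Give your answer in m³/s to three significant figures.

8.10 m³/s

w_1 = (8.9 − 2.6)/2 = 3.15 m; q_1 = 0.33 × 0.22 × 3.15 = 0.2287 m³/s
w_2 = (11.3 − 2.6)/2 = 4.35 m; q_2 = 0.61 × 0.81 × 4.35 = 2.149 m³/s
w_3 = (14.1 − 8.9)/2 = 2.6 m; q_3 = 0.54 × 1.09 × 2.6 = 1.530 m³/s
w_4 = (17.4 − 11.3)/2 = 3.05 m; q_4 = 0.47 × 0.86 × 3.05 = 1.233 m³/s
w_5 = (18.7 − 14.1)/2 = 2.3 m; q_5 = 0.60 × 1.09 × 2.3 = 1.504 m³/s
w_6 = (23.7 − 17.4)/2 = 3.15 m; q_6 = 0.53 × 0.77 × 3.15 = 1.286 m³/s
w_7 = (23.7 − 18.7)/2 = 2.5 m; q_7 = 0.26 × 0.26 × 2.5 = 0.1690 m³/s
Q = Σ qᵢ = 8.100 m³/s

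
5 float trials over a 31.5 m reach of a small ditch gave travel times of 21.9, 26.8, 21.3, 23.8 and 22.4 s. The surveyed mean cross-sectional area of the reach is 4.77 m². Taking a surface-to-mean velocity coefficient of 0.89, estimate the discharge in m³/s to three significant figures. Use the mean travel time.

5.75 m³/s

t̄ = (21.9 + 26.8 + 21.3 + 23.8 + 22.4) / 5 = 23.24 s
v_surface = L / t̄ = 31.5 / 23.24 = 1.355 m/s
v_mean = 0.89 × 1.355 = 1.206 m/s
Q = A × v_mean = 4.77 × 1.206 = 5.754 m³/s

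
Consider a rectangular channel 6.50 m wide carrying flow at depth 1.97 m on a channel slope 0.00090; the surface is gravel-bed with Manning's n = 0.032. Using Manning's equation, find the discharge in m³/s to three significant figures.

A = b·y = 6.50 × 1.97 = 12.81 m²
P = b + 2y = 6.50 + 2×1.97 = 10.44 m
R = A/P = 12.81/10.44 = 1.227 m
Q = (1/n)·A·R^(2/3)·S^(1/2) = (1/0.032) × 12.81 × 1.227^(2/3) × 0.00090^(1/2) = 13.76 m³/s

13.8 m³/s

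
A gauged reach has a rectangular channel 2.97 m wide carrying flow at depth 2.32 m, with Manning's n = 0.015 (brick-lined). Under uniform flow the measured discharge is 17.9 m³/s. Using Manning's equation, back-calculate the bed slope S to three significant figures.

0.00173

A = b·y = 2.97 × 2.32 = 6.890 m²
P = b + 2y = 2.97 + 2×2.32 = 7.610 m
R = A/P = 6.890/7.610 = 0.9054 m
S = (Q·n / (1·A·R^(2/3)))² = (17.9×0.015 / (1×6.890×0.9359))² = 0.001733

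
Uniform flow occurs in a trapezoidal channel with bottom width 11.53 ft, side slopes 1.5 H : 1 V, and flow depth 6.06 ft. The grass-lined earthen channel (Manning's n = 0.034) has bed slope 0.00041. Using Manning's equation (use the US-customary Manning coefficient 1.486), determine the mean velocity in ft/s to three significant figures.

A = (b + z·y)·y = (11.53 + 1.5×6.06)×6.06 = 125.0 ft²
P = b + 2y√(1+z²) = 11.53 + 2×6.06×√(1+1.5²) = 33.38 ft
R = A/P = 125.0/33.38 = 3.744 ft
Q = (1.486/n)·A·R^(2/3)·S^(1/2) = (1.486/0.034) × 125.0 × 3.744^(2/3) × 0.00041^(1/2) = 266.6 ft³/s
V = Q/A = 266.6/125.0 = 2.134 ft/s

2.13 ft/s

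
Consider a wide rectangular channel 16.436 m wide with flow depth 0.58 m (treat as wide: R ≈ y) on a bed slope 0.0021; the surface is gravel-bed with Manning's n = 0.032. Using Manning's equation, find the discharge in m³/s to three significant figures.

9.49 m³/s

A = b·y = 16.436 × 0.58 = 9.533 m²
Wide channel: R ≈ y = 0.58 m
Q = (1/n)·A·R^(2/3)·S^(1/2) = (1/0.032) × 9.533 × 0.5800^(2/3) × 0.0021^(1/2) = 9.494 m³/s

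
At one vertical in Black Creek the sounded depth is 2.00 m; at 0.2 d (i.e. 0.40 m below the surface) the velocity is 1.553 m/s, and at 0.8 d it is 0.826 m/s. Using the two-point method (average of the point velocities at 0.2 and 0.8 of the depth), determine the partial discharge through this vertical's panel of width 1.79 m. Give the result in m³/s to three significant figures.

v̄ = (1.553 + 0.826) / 2 = 1.190 m/s
q = v̄ × d × w = 1.190 × 2.00 × 1.79 = 4.258 m³/s

4.26 m³/s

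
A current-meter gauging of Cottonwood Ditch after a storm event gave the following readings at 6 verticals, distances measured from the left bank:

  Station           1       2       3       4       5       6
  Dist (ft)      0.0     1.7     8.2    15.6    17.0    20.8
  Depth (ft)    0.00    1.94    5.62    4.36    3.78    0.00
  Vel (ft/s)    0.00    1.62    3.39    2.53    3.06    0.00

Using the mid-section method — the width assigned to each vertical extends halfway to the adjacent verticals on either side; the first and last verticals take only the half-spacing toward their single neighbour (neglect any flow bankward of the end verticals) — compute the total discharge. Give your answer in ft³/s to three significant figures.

224 ft³/s

w_2 = (8.2 − 0.0)/2 = 4.1 ft; q_2 = 1.62 × 1.94 × 4.1 = 12.89 ft³/s
w_3 = (15.6 − 1.7)/2 = 6.95 ft; q_3 = 3.39 × 5.62 × 6.95 = 132.4 ft³/s
w_4 = (17.0 − 8.2)/2 = 4.4 ft; q_4 = 2.53 × 4.36 × 4.4 = 48.54 ft³/s
w_5 = (20.8 − 15.6)/2 = 2.6 ft; q_5 = 3.06 × 3.78 × 2.6 = 30.07 ft³/s
Stations 1, 6 contribute zero (depth or velocity is 0).
Q = Σ qᵢ = 223.9 ft³/s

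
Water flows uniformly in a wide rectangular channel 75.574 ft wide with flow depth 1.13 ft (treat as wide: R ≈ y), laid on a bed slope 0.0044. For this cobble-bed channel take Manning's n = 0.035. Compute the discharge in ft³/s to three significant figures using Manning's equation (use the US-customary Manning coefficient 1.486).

A = b·y = 75.574 × 1.13 = 85.40 ft²
Wide channel: R ≈ y = 1.13 ft
Q = (1.486/n)·A·R^(2/3)·S^(1/2) = (1.486/0.035) × 85.40 × 1.130^(2/3) × 0.0044^(1/2) = 260.9 ft³/s

261 ft³/s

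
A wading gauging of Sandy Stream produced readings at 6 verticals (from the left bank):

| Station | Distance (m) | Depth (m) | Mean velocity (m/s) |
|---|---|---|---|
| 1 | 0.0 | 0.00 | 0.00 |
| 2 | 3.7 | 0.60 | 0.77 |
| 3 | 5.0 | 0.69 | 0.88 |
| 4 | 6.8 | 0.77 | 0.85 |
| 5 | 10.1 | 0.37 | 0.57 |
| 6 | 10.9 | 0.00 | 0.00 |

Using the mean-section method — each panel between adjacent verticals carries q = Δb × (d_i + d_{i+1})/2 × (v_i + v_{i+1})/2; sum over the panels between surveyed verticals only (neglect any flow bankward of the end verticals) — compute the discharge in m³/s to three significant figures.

3.63 m³/s

Panel 1-2: Δb = 3.7 m, d̄ = (0.00+0.60)/2 = 0.3, v̄ = (0.00+0.77)/2 = 0.385 → q = 3.7×0.3×0.385 = 0.4274 m³/s
Panel 2-3: Δb = 1.3 m, d̄ = (0.60+0.69)/2 = 0.645, v̄ = (0.77+0.88)/2 = 0.825 → q = 1.3×0.645×0.825 = 0.6918 m³/s
Panel 3-4: Δb = 1.8 m, d̄ = (0.69+0.77)/2 = 0.73, v̄ = (0.88+0.85)/2 = 0.865 → q = 1.8×0.73×0.865 = 1.137 m³/s
Panel 4-5: Δb = 3.3 m, d̄ = (0.77+0.37)/2 = 0.57, v̄ = (0.85+0.57)/2 = 0.71 → q = 3.3×0.57×0.71 = 1.336 m³/s
Panel 5-6: Δb = 0.8 m, d̄ = (0.37+0.00)/2 = 0.185, v̄ = (0.57+0.00)/2 = 0.285 → q = 0.8×0.185×0.285 = 0.04218 m³/s
Q = Σ q = 3.633 m³/s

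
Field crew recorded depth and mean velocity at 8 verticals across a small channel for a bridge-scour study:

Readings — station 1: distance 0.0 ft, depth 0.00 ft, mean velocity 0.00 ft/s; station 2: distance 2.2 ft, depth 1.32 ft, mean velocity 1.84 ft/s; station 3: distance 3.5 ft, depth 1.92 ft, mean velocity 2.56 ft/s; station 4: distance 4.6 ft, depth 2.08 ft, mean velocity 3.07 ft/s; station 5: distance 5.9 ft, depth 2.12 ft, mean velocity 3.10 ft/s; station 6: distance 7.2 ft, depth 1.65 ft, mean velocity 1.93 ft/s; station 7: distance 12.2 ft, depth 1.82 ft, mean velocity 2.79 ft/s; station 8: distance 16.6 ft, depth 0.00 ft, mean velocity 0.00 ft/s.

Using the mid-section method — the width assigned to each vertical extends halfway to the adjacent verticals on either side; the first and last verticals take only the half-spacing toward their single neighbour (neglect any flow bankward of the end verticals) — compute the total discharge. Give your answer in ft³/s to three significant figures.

w_2 = (3.5 − 0.0)/2 = 1.75 ft; q_2 = 1.84 × 1.32 × 1.75 = 4.250 ft³/s
w_3 = (4.6 − 2.2)/2 = 1.2 ft; q_3 = 2.56 × 1.92 × 1.2 = 5.898 ft³/s
w_4 = (5.9 − 3.5)/2 = 1.2 ft; q_4 = 3.07 × 2.08 × 1.2 = 7.663 ft³/s
w_5 = (7.2 − 4.6)/2 = 1.3 ft; q_5 = 3.10 × 2.12 × 1.3 = 8.544 ft³/s
w_6 = (12.2 − 5.9)/2 = 3.15 ft; q_6 = 1.93 × 1.65 × 3.15 = 10.03 ft³/s
w_7 = (16.6 − 7.2)/2 = 4.7 ft; q_7 = 2.79 × 1.82 × 4.7 = 23.87 ft³/s
Stations 1, 8 contribute zero (depth or velocity is 0).
Q = Σ qᵢ = 60.25 ft³/s

60.3 ft³/s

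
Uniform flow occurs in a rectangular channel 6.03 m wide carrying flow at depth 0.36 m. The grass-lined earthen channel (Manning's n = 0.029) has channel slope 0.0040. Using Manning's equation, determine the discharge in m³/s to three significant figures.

2.22 m³/s

A = b·y = 6.03 × 0.36 = 2.171 m²
P = b + 2y = 6.03 + 2×0.36 = 6.750 m
R = A/P = 2.171/6.750 = 0.3216 m
Q = (1/n)·A·R^(2/3)·S^(1/2) = (1/0.029) × 2.171 × 0.3216^(2/3) × 0.0040^(1/2) = 2.222 m³/s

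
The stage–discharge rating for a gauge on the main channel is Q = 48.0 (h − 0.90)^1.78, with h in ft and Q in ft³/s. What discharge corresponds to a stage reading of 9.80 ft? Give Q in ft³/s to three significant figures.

2350 ft³/s

Q = 48.0 × (9.80 − 0.90)^1.78 = 48.0 × 8.9^1.78 = 2350 ft³/s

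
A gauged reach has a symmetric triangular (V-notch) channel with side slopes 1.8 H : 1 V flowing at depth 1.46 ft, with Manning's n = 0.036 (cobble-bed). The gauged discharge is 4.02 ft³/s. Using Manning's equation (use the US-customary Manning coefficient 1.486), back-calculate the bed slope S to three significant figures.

0.00117

A = z·y² = 1.8×1.46² = 3.837 ft²
P = 2y√(1+z²) = 2×1.46×√(1+1.8²) = 6.013 ft
R = A/P = 3.837/6.013 = 0.6381 ft
S = (Q·n / (1.486·A·R^(2/3)))² = (4.02×0.036 / (1.486×3.837×0.7412))² = 0.001173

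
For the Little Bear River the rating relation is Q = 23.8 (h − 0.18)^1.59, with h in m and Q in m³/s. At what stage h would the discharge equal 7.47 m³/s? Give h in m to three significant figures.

h − h₀ = (Q/C)^(1/b) = (7.47/23.8)^(1/1.59) = 0.4825 m
h = 0.18 + 0.4825 = 0.6625 m

0.662 m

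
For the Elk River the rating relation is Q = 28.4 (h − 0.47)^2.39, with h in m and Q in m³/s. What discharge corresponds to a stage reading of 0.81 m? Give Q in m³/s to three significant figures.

Q = 28.4 × (0.81 − 0.47)^2.39 = 28.4 × 0.34^2.39 = 2.156 m³/s

2.16 m³/s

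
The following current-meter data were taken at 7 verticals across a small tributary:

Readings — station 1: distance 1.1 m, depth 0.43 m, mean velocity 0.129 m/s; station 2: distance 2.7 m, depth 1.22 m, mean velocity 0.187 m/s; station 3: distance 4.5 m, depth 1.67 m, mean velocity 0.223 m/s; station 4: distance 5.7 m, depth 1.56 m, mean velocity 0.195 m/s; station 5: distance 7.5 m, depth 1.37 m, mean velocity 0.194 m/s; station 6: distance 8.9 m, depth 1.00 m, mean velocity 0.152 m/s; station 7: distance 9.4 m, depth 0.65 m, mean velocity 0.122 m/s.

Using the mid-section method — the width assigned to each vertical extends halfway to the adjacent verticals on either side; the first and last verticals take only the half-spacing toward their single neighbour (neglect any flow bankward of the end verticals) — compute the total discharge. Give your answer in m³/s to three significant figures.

w_1 = (2.7 − 1.1)/2 = 0.8 m; q_1 = 0.129 × 0.43 × 0.8 = 0.04438 m³/s
w_2 = (4.5 − 1.1)/2 = 1.7 m; q_2 = 0.187 × 1.22 × 1.7 = 0.3878 m³/s
w_3 = (5.7 − 2.7)/2 = 1.5 m; q_3 = 0.223 × 1.67 × 1.5 = 0.5586 m³/s
w_4 = (7.5 − 4.5)/2 = 1.5 m; q_4 = 0.195 × 1.56 × 1.5 = 0.4563 m³/s
w_5 = (8.9 − 5.7)/2 = 1.6 m; q_5 = 0.194 × 1.37 × 1.6 = 0.4252 m³/s
w_6 = (9.4 − 7.5)/2 = 0.95 m; q_6 = 0.152 × 1.00 × 0.95 = 0.1444 m³/s
w_7 = (9.4 − 8.9)/2 = 0.25 m; q_7 = 0.122 × 0.65 × 0.25 = 0.01983 m³/s
Q = Σ qᵢ = 2.037 m³/s

2.04 m³/s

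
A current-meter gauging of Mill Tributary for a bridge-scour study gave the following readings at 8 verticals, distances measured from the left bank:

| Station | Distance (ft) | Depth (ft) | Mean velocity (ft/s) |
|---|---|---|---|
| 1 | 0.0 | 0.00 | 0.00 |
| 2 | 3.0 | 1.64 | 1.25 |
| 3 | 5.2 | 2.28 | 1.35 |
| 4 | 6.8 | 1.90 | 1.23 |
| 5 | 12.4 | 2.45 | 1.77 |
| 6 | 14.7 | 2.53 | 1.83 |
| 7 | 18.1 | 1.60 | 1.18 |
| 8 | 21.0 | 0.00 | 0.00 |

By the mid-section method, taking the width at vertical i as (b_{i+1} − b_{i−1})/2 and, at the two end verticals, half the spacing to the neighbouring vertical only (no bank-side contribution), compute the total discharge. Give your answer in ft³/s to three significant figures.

55.9 ft³/s

w_2 = (5.2 − 0.0)/2 = 2.6 ft; q_2 = 1.25 × 1.64 × 2.6 = 5.330 ft³/s
w_3 = (6.8 − 3.0)/2 = 1.9 ft; q_3 = 1.35 × 2.28 × 1.9 = 5.848 ft³/s
w_4 = (12.4 − 5.2)/2 = 3.6 ft; q_4 = 1.23 × 1.90 × 3.6 = 8.413 ft³/s
w_5 = (14.7 − 6.8)/2 = 3.95 ft; q_5 = 1.77 × 2.45 × 3.95 = 17.13 ft³/s
w_6 = (18.1 − 12.4)/2 = 2.85 ft; q_6 = 1.83 × 2.53 × 2.85 = 13.20 ft³/s
w_7 = (21.0 − 14.7)/2 = 3.15 ft; q_7 = 1.18 × 1.60 × 3.15 = 5.947 ft³/s
Stations 1, 8 contribute zero (depth or velocity is 0).
Q = Σ qᵢ = 55.86 ft³/s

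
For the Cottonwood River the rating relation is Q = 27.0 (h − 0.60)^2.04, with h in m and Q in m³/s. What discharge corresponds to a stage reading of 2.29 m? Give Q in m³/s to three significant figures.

Q = 27.0 × (2.29 − 0.60)^2.04 = 27.0 × 1.69^2.04 = 78.75 m³/s

78.8 m³/s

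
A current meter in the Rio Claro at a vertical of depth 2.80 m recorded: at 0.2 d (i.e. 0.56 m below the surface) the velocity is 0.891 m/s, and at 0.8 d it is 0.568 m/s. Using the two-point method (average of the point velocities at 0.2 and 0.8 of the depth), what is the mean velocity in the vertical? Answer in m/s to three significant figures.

v̄ = (0.891 + 0.568) / 2 = 0.7295 m/s

0.730 m/s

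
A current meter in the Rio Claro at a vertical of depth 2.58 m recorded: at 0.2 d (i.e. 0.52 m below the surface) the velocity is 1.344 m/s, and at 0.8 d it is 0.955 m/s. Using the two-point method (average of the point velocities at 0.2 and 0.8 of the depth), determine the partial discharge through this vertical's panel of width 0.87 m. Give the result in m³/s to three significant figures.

2.58 m³/s

v̄ = (1.344 + 0.955) / 2 = 1.150 m/s
q = v̄ × d × w = 1.150 × 2.58 × 0.87 = 2.580 m³/s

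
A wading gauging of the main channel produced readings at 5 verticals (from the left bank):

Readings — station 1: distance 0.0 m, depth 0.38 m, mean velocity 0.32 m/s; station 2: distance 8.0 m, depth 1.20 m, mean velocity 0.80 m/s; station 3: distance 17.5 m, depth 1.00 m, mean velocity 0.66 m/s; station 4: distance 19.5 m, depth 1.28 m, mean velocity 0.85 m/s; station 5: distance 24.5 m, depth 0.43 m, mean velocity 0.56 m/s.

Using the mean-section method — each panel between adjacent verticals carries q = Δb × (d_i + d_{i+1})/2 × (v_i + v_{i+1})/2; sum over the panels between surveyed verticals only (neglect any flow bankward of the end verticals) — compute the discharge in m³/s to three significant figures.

Panel 1-2: Δb = 8 m, d̄ = (0.38+1.20)/2 = 0.79, v̄ = (0.32+0.80)/2 = 0.56 → q = 8×0.79×0.56 = 3.539 m³/s
Panel 2-3: Δb = 9.5 m, d̄ = (1.20+1.00)/2 = 1.1, v̄ = (0.80+0.66)/2 = 0.73 → q = 9.5×1.1×0.73 = 7.629 m³/s
Panel 3-4: Δb = 2 m, d̄ = (1.00+1.28)/2 = 1.14, v̄ = (0.66+0.85)/2 = 0.755 → q = 2×1.14×0.755 = 1.721 m³/s
Panel 4-5: Δb = 5 m, d̄ = (1.28+0.43)/2 = 0.855, v̄ = (0.85+0.56)/2 = 0.705 → q = 5×0.855×0.705 = 3.014 m³/s
Q = Σ q = 15.90 m³/s

15.9 m³/s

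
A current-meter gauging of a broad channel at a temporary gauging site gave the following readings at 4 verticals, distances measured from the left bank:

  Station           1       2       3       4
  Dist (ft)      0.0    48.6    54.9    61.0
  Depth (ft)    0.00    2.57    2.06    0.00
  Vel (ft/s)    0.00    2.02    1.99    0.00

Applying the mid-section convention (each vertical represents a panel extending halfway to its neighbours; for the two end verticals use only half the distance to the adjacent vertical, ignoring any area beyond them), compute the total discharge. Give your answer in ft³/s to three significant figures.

168 ft³/s

w_2 = (54.9 − 0.0)/2 = 27.45 ft; q_2 = 2.02 × 2.57 × 27.45 = 142.5 ft³/s
w_3 = (61.0 − 48.6)/2 = 6.2 ft; q_3 = 1.99 × 2.06 × 6.2 = 25.42 ft³/s
Stations 1, 4 contribute zero (depth or velocity is 0).
Q = Σ qᵢ = 167.9 ft³/s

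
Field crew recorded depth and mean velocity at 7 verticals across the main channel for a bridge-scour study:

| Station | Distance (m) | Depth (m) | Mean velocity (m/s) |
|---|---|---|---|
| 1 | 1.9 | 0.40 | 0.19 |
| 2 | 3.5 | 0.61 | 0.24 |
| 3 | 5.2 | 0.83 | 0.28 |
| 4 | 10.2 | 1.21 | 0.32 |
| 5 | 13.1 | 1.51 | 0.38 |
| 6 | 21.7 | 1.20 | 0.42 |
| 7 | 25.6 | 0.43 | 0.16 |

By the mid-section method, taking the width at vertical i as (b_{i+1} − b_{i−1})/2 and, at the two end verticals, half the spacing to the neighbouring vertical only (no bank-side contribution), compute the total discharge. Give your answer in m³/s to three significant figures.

9.19 m³/s

w_1 = (3.5 − 1.9)/2 = 0.8 m; q_1 = 0.19 × 0.40 × 0.8 = 0.06080 m³/s
w_2 = (5.2 − 1.9)/2 = 1.65 m; q_2 = 0.24 × 0.61 × 1.65 = 0.2416 m³/s
w_3 = (10.2 − 3.5)/2 = 3.35 m; q_3 = 0.28 × 0.83 × 3.35 = 0.7785 m³/s
w_4 = (13.1 − 5.2)/2 = 3.95 m; q_4 = 0.32 × 1.21 × 3.95 = 1.529 m³/s
w_5 = (21.7 − 10.2)/2 = 5.75 m; q_5 = 0.38 × 1.51 × 5.75 = 3.299 m³/s
w_6 = (25.6 − 13.1)/2 = 6.25 m; q_6 = 0.42 × 1.20 × 6.25 = 3.150 m³/s
w_7 = (25.6 − 21.7)/2 = 1.95 m; q_7 = 0.16 × 0.43 × 1.95 = 0.1342 m³/s
Q = Σ qᵢ = 9.194 m³/s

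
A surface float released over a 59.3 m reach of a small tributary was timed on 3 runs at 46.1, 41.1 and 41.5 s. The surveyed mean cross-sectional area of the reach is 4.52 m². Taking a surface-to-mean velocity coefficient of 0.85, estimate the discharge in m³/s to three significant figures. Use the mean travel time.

5.31 m³/s

t̄ = (46.1 + 41.1 + 41.5) / 3 = 42.9 s
v_surface = L / t̄ = 59.3 / 42.9 = 1.382 m/s
v_mean = 0.85 × 1.382 = 1.175 m/s
Q = A × v_mean = 4.52 × 1.175 = 5.311 m³/s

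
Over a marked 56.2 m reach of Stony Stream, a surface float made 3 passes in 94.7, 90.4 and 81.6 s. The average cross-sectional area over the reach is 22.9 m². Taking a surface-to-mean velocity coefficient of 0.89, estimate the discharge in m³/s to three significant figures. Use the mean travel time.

12.9 m³/s

t̄ = (94.7 + 90.4 + 81.6) / 3 = 88.9 s
v_surface = L / t̄ = 56.2 / 88.9 = 0.6322 m/s
v_mean = 0.89 × 0.6322 = 0.5626 m/s
Q = A × v_mean = 22.9 × 0.5626 = 12.88 m³/s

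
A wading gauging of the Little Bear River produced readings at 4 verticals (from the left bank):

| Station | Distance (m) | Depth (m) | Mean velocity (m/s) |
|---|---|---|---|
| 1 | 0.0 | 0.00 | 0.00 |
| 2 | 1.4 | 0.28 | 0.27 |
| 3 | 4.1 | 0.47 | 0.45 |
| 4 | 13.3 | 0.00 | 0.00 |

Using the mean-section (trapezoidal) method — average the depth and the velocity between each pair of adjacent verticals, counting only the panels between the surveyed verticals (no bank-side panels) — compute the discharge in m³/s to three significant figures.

Panel 1-2: Δb = 1.4 m, d̄ = (0.00+0.28)/2 = 0.14, v̄ = (0.00+0.27)/2 = 0.135 → q = 1.4×0.14×0.135 = 0.02646 m³/s
Panel 2-3: Δb = 2.7 m, d̄ = (0.28+0.47)/2 = 0.375, v̄ = (0.27+0.45)/2 = 0.36 → q = 2.7×0.375×0.36 = 0.3645 m³/s
Panel 3-4: Δb = 9.2 m, d̄ = (0.47+0.00)/2 = 0.235, v̄ = (0.45+0.00)/2 = 0.225 → q = 9.2×0.235×0.225 = 0.4865 m³/s
Q = Σ q = 0.8774 m³/s

0.877 m³/s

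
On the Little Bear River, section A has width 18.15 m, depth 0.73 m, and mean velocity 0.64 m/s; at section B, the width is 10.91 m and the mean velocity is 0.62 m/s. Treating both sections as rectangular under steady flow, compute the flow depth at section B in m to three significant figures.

Q = A₁V₁ = (18.15×0.73) × 0.64 = 8.480 m³/s
d₂ = Q/(b₂ V₂) = 8.480/(10.91×0.62) = 1.254 m

1.25 m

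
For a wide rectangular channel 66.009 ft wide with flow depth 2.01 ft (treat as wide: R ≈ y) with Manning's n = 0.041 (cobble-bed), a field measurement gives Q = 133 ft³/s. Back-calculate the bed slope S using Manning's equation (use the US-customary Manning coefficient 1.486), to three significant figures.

A = b·y = 66.009 × 2.01 = 132.7 ft²
Wide channel: R ≈ y = 2.01 ft
S = (Q·n / (1.486·A·R^(2/3)))² = (133×0.041 / (1.486×132.7×1.593))² = 0.0003016

0.000302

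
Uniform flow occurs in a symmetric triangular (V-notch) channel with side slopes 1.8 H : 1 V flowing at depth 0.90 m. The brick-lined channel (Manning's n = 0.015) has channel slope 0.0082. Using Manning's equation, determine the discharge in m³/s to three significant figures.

A = z·y² = 1.8×0.90² = 1.458 m²
P = 2y√(1+z²) = 2×0.90×√(1+1.8²) = 3.706 m
R = A/P = 1.458/3.706 = 0.3934 m
Q = (1/n)·A·R^(2/3)·S^(1/2) = (1/0.015) × 1.458 × 0.3934^(2/3) × 0.0082^(1/2) = 4.725 m³/s

4.73 m³/s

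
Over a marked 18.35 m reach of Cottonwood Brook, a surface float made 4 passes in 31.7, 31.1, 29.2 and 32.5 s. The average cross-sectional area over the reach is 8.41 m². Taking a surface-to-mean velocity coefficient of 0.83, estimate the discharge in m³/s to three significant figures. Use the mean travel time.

4.12 m³/s

t̄ = (31.7 + 31.1 + 29.2 + 32.5) / 4 = 31.125 s
v_surface = L / t̄ = 18.35 / 31.125 = 0.5896 m/s
v_mean = 0.83 × 0.5896 = 0.4893 m/s
Q = A × v_mean = 8.41 × 0.4893 = 4.115 m³/s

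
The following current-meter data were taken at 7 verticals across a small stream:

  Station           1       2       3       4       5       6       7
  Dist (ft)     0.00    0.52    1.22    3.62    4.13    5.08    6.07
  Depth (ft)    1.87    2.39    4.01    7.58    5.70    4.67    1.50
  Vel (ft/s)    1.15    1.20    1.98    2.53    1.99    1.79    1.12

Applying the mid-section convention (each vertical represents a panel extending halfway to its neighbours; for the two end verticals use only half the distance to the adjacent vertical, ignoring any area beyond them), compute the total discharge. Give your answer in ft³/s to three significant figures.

w_1 = (0.52 − 0.00)/2 = 0.26 ft; q_1 = 1.15 × 1.87 × 0.26 = 0.5591 ft³/s
w_2 = (1.22 − 0.00)/2 = 0.61 ft; q_2 = 1.20 × 2.39 × 0.61 = 1.749 ft³/s
w_3 = (3.62 − 0.52)/2 = 1.55 ft; q_3 = 1.98 × 4.01 × 1.55 = 12.31 ft³/s
w_4 = (4.13 − 1.22)/2 = 1.455 ft; q_4 = 2.53 × 7.58 × 1.455 = 27.90 ft³/s
w_5 = (5.08 − 3.62)/2 = 0.73 ft; q_5 = 1.99 × 5.70 × 0.73 = 8.280 ft³/s
w_6 = (6.07 − 4.13)/2 = 0.97 ft; q_6 = 1.79 × 4.67 × 0.97 = 8.109 ft³/s
w_7 = (6.07 − 5.08)/2 = 0.495 ft; q_7 = 1.12 × 1.50 × 0.495 = 0.8316 ft³/s
Q = Σ qᵢ = 59.74 ft³/s

59.7 ft³/s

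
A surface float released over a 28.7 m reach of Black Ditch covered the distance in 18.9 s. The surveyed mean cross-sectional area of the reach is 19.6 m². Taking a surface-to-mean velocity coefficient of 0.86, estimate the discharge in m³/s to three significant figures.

v_surface = L / t̄ = 28.7 / 18.9 = 1.519 m/s
v_mean = 0.86 × 1.519 = 1.306 m/s
Q = A × v_mean = 19.6 × 1.306 = 25.60 m³/s

25.6 m³/s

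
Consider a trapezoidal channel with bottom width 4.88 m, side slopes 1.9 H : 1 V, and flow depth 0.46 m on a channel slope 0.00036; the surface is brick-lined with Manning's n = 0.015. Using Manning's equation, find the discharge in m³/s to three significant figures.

1.78 m³/s

A = (b + z·y)·y = (4.88 + 1.9×0.46)×0.46 = 2.647 m²
P = b + 2y√(1+z²) = 4.88 + 2×0.46×√(1+1.9²) = 6.855 m
R = A/P = 2.647/6.855 = 0.3861 m
Q = (1/n)·A·R^(2/3)·S^(1/2) = (1/0.015) × 2.647 × 0.3861^(2/3) × 0.00036^(1/2) = 1.775 m³/s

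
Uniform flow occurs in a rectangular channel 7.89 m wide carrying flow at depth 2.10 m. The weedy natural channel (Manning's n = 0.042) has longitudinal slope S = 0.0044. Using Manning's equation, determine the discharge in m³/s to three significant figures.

A = b·y = 7.89 × 2.10 = 16.57 m²
P = b + 2y = 7.89 + 2×2.10 = 12.09 m
R = A/P = 16.57/12.09 = 1.370 m
Q = (1/n)·A·R^(2/3)·S^(1/2) = (1/0.042) × 16.57 × 1.370^(2/3) × 0.0044^(1/2) = 32.29 m³/s

32.3 m³/s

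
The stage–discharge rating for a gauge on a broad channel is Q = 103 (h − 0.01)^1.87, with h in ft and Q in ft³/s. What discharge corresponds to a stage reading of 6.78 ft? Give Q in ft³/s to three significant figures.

Q = 103 × (6.78 − 0.01)^1.87 = 103 × 6.77^1.87 = 3682 ft³/s

3680 ft³/s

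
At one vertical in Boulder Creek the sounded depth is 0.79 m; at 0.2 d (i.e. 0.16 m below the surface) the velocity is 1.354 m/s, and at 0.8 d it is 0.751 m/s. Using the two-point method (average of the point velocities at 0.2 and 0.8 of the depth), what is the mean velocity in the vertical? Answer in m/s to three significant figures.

1.05 m/s

v̄ = (1.354 + 0.751) / 2 = 1.053 m/s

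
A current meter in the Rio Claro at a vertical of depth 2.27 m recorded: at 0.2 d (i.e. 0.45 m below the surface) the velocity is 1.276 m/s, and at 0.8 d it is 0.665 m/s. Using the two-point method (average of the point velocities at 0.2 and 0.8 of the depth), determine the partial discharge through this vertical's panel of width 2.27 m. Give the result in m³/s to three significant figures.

v̄ = (1.276 + 0.665) / 2 = 0.9705 m/s
q = v̄ × d × w = 0.9705 × 2.27 × 2.27 = 5.001 m³/s

5.00 m³/s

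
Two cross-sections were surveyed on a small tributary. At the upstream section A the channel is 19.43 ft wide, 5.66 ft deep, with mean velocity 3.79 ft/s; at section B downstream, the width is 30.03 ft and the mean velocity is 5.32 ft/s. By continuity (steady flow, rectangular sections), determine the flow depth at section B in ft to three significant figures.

Q = A₁V₁ = (19.43×5.66) × 3.79 = 416.8 ft³/s
d₂ = Q/(b₂ V₂) = 416.8/(30.03×5.32) = 2.609 ft

2.61 ft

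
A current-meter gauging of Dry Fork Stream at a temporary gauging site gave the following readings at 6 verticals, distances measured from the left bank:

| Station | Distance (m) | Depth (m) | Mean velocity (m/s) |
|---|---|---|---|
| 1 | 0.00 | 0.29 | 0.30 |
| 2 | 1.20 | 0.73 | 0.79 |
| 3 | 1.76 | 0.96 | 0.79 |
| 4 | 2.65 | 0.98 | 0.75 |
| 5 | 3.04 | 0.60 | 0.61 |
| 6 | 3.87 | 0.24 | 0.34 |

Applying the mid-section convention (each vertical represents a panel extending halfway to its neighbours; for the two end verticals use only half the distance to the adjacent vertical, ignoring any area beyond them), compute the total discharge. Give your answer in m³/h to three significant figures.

6610 m³/h

w_1 = (1.20 − 0.00)/2 = 0.6 m; q_1 = 0.30 × 0.29 × 0.6 = 0.05220 m³/s
w_2 = (1.76 − 0.00)/2 = 0.88 m; q_2 = 0.79 × 0.73 × 0.88 = 0.5075 m³/s
w_3 = (2.65 − 1.20)/2 = 0.725 m; q_3 = 0.79 × 0.96 × 0.725 = 0.5498 m³/s
w_4 = (3.04 − 1.76)/2 = 0.64 m; q_4 = 0.75 × 0.98 × 0.64 = 0.4704 m³/s
w_5 = (3.87 − 2.65)/2 = 0.61 m; q_5 = 0.61 × 0.60 × 0.61 = 0.2233 m³/s
w_6 = (3.87 − 3.04)/2 = 0.415 m; q_6 = 0.34 × 0.24 × 0.415 = 0.03386 m³/s
Q = Σ qᵢ = 1.837 m³/s
= 1.837 × 3600 = 6613 m³/h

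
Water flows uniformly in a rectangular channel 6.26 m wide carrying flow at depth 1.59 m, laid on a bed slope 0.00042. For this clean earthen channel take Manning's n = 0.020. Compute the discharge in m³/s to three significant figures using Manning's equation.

10.6 m³/s

A = b·y = 6.26 × 1.59 = 9.953 m²
P = b + 2y = 6.26 + 2×1.59 = 9.440 m
R = A/P = 9.953/9.440 = 1.054 m
Q = (1/n)·A·R^(2/3)·S^(1/2) = (1/0.020) × 9.953 × 1.054^(2/3) × 0.00042^(1/2) = 10.57 m³/s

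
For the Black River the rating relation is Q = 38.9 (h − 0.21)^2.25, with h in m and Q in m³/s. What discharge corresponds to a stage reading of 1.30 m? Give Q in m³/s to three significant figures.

47.2 m³/s

Q = 38.9 × (1.30 − 0.21)^2.25 = 38.9 × 1.09^2.25 = 47.22 m³/s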